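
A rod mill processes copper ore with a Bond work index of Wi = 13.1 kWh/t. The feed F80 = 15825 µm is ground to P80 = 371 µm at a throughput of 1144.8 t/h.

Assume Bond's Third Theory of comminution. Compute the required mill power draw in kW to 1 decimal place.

P = 6593.8 kW

W_Bond = 10·Wi·(1/√P₈₀ − 1/√F₈₀)
W = 10·13.1·(1/√371 − 1/√15825) = 10·13.1·(0.043968) = 5.7598 kWh/t
Mill draw = 5.7598 × 1144.8 = 6593.8 kW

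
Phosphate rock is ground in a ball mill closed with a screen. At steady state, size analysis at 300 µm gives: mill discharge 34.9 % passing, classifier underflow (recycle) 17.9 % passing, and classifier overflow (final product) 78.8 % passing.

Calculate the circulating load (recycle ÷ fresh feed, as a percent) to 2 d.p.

Two-product formula at 300 µm:
d + r·d = r·u + o → r(d−u) = o−d
r = (78.8 − 34.9)/(34.9 − 17.9) = 43.9/17.0 = 2.5824
CL = 100·r = 258.24 %

CL = 258.24 %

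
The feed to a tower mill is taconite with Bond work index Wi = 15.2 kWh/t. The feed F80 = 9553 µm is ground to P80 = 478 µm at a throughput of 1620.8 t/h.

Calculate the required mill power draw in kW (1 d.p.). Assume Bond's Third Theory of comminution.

P = 8747.7 kW

W = 10·Wi·[P80^(−½) − F80^(−½)]
W = 10·15.2·(1/√478 − 1/√9553) = 10·15.2·(0.035508) = 5.3972 kWh/t
Mill draw = 5.3972 × 1620.8 = 8747.7 kW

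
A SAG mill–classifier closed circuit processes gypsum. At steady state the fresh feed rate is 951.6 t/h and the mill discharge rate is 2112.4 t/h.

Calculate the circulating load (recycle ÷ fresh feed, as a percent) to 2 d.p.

CL = 121.98 %

Steady state: M = F + R.
R = M − F = 2112.4 − 951.6 = 1160.8 t/h
CL = 100·R/F = 100·1160.8/951.6 = 121.98 %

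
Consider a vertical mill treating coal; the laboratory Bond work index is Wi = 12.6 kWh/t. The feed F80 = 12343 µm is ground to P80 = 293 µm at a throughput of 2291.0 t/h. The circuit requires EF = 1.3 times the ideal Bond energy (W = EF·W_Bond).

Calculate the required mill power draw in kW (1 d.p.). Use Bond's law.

W = 10 Wi (P80^-0.5 − F80^-0.5)
W = 10·12.6·(1/√293 − 1/√12343) = 10·12.6·(0.049420) = 6.2269 kWh/t
Apply correction: 6.2269 × 1.3 = 8.0949 kWh/t
P = W·T = 8.0949·2291.0 = 18545.5 kW

P = 18545.5 kW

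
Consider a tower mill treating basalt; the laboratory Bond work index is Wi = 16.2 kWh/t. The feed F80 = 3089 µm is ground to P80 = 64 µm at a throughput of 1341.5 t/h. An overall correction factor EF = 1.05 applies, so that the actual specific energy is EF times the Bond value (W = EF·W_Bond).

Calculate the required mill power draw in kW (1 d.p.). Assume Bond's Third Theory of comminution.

W_Bond = 10·Wi·(1/√P₈₀ − 1/√F₈₀)
W = 10·16.2·(1/√64 − 1/√3089) = 10·16.2·(0.107008) = 17.3352 kWh/t
Corrected W = EF·W_Bond = 1.05·17.3352 = 18.2020 kWh/t
P = W·T = 18.2020·1341.5 = 24418.0 kW

P = 24418.0 kW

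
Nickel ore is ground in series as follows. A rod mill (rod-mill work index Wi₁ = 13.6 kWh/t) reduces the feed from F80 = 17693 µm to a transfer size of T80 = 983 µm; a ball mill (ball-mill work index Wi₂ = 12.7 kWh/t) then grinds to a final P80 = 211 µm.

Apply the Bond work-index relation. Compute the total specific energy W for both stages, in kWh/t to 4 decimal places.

Bond:  W = 10 Wi (1/√P − 1/√F)
Stage 1 (17693→983 µm, Wi₁=13.6): W₁ = 10·13.6·(0.031895 − 0.007518) = 3.3153 kWh/t
Stage 2 (983→211 µm, Wi₂=12.7): W₂ = 10·12.7·(0.068843 − 0.031895) = 4.6924 kWh/t
W = W₁ + W₂ = 3.3153 + 4.6924 = 8.0077 kWh/t

W = 8.0077 kWh/t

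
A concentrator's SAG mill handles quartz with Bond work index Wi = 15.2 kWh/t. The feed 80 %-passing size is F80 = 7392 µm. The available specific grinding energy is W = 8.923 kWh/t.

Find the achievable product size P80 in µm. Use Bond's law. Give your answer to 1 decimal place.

P80 = 202.1 µm

Bond: W = 10·Wi·(1/√P80 − 1/√F80)
⇒ 1/√P80 = W/(10 Wi) + 1/√F80
  = 8.9230/(10·15.2) + 1/√7392 = 0.058704 + 0.011631 = 0.070335
P80 = (1/0.070335)² = 14.2177² = 202.14 µm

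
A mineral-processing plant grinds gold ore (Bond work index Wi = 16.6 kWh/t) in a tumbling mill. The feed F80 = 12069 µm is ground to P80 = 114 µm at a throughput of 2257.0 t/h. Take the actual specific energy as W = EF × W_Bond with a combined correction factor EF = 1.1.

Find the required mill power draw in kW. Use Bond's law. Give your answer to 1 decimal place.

P = 34847.9 kW

W = 10·Wi·(P80^(-½) − F80^(-½))
W = 10·16.6·(1/√114 − 1/√12069) = 10·16.6·(0.084556) = 14.0363 kWh/t
Corrected W = EF·W_Bond = 1.1·14.0363 = 15.4399 kWh/t
Mill draw = 15.4399 × 2257.0 = 34847.9 kW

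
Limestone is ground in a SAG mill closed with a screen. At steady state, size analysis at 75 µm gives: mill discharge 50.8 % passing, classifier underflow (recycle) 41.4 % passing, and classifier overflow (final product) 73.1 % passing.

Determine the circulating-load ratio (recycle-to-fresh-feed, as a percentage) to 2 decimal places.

CL = 237.23 %

Let r = R/F. Size balance at 75 µm:
Fd + Rd = Ru + Fo ⇒ R/F = (o−d)/(d−u)
r = (73.1 − 50.8)/(50.8 − 41.4) = 22.3/9.4 = 2.3723
CL = 100·r = 237.23 %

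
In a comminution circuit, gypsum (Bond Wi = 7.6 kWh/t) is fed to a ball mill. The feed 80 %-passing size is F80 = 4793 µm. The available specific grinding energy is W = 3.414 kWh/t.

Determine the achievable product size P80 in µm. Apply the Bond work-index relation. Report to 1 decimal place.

P80 = 283.7 µm

W = 10 Wi (1/√P80 − 1/√F80)  [Bond]
⇒ 1/√P80 = W/(10·Wi) + 1/√F80
  = 3.4140/(10·7.6) + 1/√4793 = 0.044921 + 0.014444 = 0.059365
P80 = (1/0.059365)² = 16.8448² = 283.75 µm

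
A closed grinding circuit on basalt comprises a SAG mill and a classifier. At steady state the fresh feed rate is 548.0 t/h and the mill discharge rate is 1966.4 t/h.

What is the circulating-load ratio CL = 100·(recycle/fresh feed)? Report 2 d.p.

Mill node: discharge = fresh + recycle.
R = M − F = 1966.4 − 548.0 = 1418.4 t/h
CL = 100·R/F = 100·1418.4/548.0 = 258.83 %

CL = 258.83 %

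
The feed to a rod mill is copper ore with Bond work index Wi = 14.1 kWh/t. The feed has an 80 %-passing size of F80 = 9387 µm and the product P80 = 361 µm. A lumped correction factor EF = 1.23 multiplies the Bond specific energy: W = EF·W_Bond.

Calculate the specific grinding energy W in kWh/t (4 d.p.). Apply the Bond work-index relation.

W = 10 Wi / √P80 − 10 Wi / √F80
1/√361 = 0.052632;  1/√9387 = 0.010321
W = 10·14.1·(0.052632 − 0.010321) = 5.9657 kWh/t
With EF = 1.23: W = 5.9657·1.23 = 7.3379 kWh/t

W = 7.3379 kWh/t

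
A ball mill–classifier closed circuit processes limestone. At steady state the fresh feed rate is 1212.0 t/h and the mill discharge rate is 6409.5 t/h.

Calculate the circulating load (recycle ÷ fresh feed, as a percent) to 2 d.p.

M = F + R at steady state, so:
R = M − F = 6409.5 − 1212.0 = 5197.5 t/h
CL = 100·R/F = 100·5197.5/1212.0 = 428.84 %

CL = 428.84 %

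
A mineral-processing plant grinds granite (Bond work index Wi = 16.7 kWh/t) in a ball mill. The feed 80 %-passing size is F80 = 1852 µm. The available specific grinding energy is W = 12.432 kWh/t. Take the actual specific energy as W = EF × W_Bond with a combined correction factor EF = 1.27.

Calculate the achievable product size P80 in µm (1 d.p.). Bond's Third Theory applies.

W = 10 Wi (1/√P80 − 1/√F80)  [Bond]
W_Bond = W / EF = 12.432 / 1.27 = 9.7890 kWh/t
⇒ 1/√P80 = W_Bond/(10·Wi) + 1/√F80
  = 9.7890/(10·16.7) + 1/√1852 = 0.058617 + 0.023237 = 0.081854
P80 = (1/0.081854)² = 12.2169² = 149.25 µm

P80 = 149.3 µm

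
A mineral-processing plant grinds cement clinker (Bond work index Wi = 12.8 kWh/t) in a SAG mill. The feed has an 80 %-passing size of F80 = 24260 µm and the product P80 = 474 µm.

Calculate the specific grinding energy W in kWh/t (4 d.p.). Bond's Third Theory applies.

Bond:  W = 10 Wi (1/√P − 1/√F)
1/√474 = 0.045932;  1/√24260 = 0.006420
W = 10·12.8·(0.045932 − 0.006420) = 5.0574 kWh/t

W = 5.0574 kWh/t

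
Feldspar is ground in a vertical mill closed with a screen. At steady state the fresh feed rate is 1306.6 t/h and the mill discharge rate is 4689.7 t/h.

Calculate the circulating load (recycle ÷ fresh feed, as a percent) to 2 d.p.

CL = 258.92 %

M = F + R at steady state, so:
R = M − F = 4689.7 − 1306.6 = 3383.1 t/h
CL = 100·R/F = 100·3383.1/1306.6 = 258.92 %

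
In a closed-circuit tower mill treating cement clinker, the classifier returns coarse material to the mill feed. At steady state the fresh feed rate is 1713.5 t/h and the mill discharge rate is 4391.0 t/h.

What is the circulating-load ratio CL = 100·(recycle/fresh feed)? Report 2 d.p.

CL = 156.26 %

Discharge = new feed + return, hence
R = M − F = 4391.0 − 1713.5 = 2677.5 t/h
CL = 100·R/F = 100·2677.5/1713.5 = 156.26 %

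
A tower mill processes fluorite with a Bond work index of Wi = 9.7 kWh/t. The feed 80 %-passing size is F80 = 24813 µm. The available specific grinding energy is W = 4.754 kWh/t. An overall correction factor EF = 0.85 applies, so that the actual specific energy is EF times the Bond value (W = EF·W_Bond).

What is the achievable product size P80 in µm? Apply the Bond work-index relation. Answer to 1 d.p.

W = 10·Wi·[P80^(−½) − F80^(−½)]
W_Bond = W / EF = 4.754 / 0.85 = 5.5929 kWh/t
⇒ 1/√P80 = W_Bond/(10 Wi) + 1/√F80
  = 5.5929/(10·9.7) + 1/√24813 = 0.057659 + 0.006348 = 0.064008
P80 = (1/0.064008)² = 15.6232² = 244.08 µm

P80 = 244.1 µm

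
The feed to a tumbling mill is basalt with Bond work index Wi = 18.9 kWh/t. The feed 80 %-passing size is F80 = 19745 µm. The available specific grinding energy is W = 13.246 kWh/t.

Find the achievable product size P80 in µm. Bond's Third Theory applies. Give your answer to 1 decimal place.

P80 = 167.8 µm

Bond:  W = 10 Wi (1/√P − 1/√F)
P80^-0.5 = F80^-0.5 + W/(10 Wi)
  = 13.2460/(10·18.9) + 1/√19745 = 0.070085 + 0.007117 = 0.077201
P80 = (1/0.077201)² = 12.9532² = 167.78 µm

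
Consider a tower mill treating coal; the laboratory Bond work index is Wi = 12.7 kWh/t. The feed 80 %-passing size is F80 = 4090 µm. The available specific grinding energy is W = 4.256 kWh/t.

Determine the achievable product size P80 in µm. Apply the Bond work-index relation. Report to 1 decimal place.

P80 = 414.0 µm

W = 10 Wi / √P80 − 10 Wi / √F80
⇒ 1/√P80 = W/(10 Wi) + 1/√F80
  = 4.2560/(10·12.7) + 1/√4090 = 0.033512 + 0.015636 = 0.049148
P80 = (1/0.049148)² = 20.3466² = 413.98 µm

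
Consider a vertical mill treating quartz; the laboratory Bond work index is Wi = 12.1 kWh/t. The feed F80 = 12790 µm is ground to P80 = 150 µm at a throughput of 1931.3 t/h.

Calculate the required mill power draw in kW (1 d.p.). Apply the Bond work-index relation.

W = 10·Wi·(P80^(-½) − F80^(-½))
W = 10·12.1·(1/√150 − 1/√12790) = 10·12.1·(0.072807) = 8.8097 kWh/t
P = W·T = 8.8097·1931.3 = 17014.2 kW

P = 17014.2 kW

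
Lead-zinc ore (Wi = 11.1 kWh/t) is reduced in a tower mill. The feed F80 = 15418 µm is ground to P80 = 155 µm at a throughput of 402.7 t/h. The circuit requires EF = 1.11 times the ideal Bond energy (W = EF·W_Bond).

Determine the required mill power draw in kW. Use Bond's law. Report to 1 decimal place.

P = 3585.7 kW

W = 10·Wi·(P80^(-½) − F80^(-½))
W = 10·11.1·(1/√155 − 1/√15418) = 10·11.1·(0.072268) = 8.0218 kWh/t
With EF = 1.11: W = 8.0218·1.11 = 8.9042 kWh/t
Power = W × throughput = 8.9042 kWh/t × 402.7 t/h = 3585.7 kW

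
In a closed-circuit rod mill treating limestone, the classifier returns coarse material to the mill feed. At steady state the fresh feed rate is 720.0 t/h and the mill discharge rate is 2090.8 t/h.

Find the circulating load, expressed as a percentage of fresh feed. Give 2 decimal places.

Steady state: M = F + R.
R = M − F = 2090.8 − 720.0 = 1370.8 t/h
CL = 100·R/F = 100·1370.8/720.0 = 190.39 %

CL = 190.39 %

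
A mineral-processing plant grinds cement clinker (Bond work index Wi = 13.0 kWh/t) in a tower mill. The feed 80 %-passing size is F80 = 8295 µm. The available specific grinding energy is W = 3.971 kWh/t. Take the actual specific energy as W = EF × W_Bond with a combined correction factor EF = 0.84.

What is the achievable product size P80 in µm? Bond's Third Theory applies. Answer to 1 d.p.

P80 = 446.1 µm

W = 10 Wi / √P80 − 10 Wi / √F80
W_Bond = W / EF = 3.971 / 0.84 = 4.7274 kWh/t
⇒ 1/√P80 = W_Bond/(10·Wi) + 1/√F80
  = 4.7274/(10·13.0) + 1/√8295 = 0.036364 + 0.010980 = 0.047344
P80 = (1/0.047344)² = 21.1219² = 446.14 µm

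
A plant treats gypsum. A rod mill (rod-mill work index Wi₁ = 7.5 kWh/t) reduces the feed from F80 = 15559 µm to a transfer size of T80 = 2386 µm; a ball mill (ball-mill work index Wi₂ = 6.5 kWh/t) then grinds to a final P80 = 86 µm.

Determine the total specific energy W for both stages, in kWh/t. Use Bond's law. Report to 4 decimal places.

W = 6.6126 kWh/t

W_Bond = 10·Wi·(1/√P₈₀ − 1/√F₈₀)
Stage 1 (15559→2386 µm, Wi₁=7.5): W₁ = 10·7.5·(0.020472 − 0.008017) = 0.9341 kWh/t
Stage 2 (2386→86 µm, Wi₂=6.5): W₂ = 10·6.5·(0.107833 − 0.020472) = 5.6784 kWh/t
W = W₁ + W₂ = 0.9341 + 5.6784 = 6.6126 kWh/t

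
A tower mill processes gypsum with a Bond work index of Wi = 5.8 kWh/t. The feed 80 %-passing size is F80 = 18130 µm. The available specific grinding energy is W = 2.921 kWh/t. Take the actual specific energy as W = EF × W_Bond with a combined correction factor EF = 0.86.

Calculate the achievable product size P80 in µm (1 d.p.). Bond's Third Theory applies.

P80 = 229.7 µm

Bond:  W = 10 Wi (1/√P − 1/√F)
W_Bond = W / EF = 2.921 / 0.86 = 3.3965 kWh/t
1/√P80 = 1/√F80 + W_Bond/(10·Wi)
  = 3.3965/(10·5.8) + 1/√18130 = 0.058561 + 0.007427 = 0.065987
P80 = (1/0.065987)² = 15.1544² = 229.66 µm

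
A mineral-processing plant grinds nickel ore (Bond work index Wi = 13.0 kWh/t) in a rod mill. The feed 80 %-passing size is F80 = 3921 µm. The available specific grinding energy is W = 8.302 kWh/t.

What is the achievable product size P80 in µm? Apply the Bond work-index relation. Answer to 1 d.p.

W = 10 Wi (1/√P80 − 1/√F80)  [Bond]
P80^-0.5 = F80^-0.5 + W/(10 Wi)
  = 8.3020/(10·13.0) + 1/√3921 = 0.063862 + 0.015970 = 0.079831
P80 = (1/0.079831)² = 12.5264² = 156.91 µm

P80 = 156.9 µm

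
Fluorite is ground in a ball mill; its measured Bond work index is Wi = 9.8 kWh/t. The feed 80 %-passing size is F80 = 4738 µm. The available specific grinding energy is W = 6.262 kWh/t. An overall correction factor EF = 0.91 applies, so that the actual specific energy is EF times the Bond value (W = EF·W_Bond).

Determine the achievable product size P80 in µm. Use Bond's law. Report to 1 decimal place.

W_Bond = 10·Wi·(1/√P₈₀ − 1/√F₈₀)
W_Bond = W / EF = 6.262 / 0.91 = 6.8813 kWh/t
1/√P80 = 1/√F80 + W_Bond/(10·Wi)
  = 6.8813/(10·9.8) + 1/√4738 = 0.070218 + 0.014528 = 0.084745
P80 = (1/0.084745)² = 11.8000² = 139.24 µm

P80 = 139.2 µm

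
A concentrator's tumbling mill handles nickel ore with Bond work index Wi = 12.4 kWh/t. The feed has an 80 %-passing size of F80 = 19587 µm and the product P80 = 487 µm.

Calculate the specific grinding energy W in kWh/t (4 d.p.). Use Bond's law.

W = 4.7330 kWh/t

Bond: W = 10·Wi·(1/√P80 − 1/√F80)
1/√487 = 0.045314;  1/√19587 = 0.007145
W = 10·12.4·(0.045314 − 0.007145) = 4.7330 kWh/t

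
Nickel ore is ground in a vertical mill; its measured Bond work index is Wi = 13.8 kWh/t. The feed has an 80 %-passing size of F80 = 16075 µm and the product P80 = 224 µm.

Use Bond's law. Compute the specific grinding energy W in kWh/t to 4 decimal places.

W = 8.1321 kWh/t

Bond: W = 10·Wi·(1/√P80 − 1/√F80)
1/√224 = 0.066815;  1/√16075 = 0.007887
W = 10·13.8·(0.066815 − 0.007887) = 8.1321 kWh/t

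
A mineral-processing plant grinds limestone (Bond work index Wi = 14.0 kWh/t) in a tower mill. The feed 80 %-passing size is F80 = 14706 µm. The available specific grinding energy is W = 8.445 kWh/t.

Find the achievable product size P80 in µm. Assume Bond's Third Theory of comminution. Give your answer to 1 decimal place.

W_Bond = 10·Wi·(1/√P₈₀ − 1/√F₈₀)
⇒ 1/√P80 = W/(10·Wi) + 1/√F80
  = 8.4450/(10·14.0) + 1/√14706 = 0.060321 + 0.008246 = 0.068568
P80 = (1/0.068568)² = 14.5841² = 212.70 µm

P80 = 212.7 µm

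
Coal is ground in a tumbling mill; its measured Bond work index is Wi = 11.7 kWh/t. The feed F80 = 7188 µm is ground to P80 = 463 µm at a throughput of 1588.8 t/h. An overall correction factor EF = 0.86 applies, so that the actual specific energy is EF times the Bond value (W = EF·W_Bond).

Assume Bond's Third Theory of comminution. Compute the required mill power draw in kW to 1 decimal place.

W = 10·Wi·[P80^(−½) − F80^(−½)]
W = 10·11.7·(1/√463 − 1/√7188) = 10·11.7·(0.034679) = 4.0574 kWh/t
Apply correction: 4.0574 × 0.86 = 3.4894 kWh/t
Mill draw = 3.4894 × 1588.8 = 5544.0 kW

P = 5544.0 kW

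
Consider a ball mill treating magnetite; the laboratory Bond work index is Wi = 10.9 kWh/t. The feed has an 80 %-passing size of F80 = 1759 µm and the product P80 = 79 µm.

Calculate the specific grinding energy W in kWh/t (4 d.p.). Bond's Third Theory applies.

W_Bond = 10·Wi·(1/√P₈₀ − 1/√F₈₀)
1/√79 = 0.112509;  1/√1759 = 0.023843
W = 10·10.9·(0.112509 − 0.023843) = 9.6645 kWh/t

W = 9.6645 kWh/t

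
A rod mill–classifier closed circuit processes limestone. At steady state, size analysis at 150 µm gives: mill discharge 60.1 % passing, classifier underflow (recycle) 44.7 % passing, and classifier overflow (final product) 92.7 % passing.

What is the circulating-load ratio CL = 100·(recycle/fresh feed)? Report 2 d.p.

CL = 211.69 %

Mass balance on the −150 µm fraction:
(1+r)·d = r·u + o ⇒ r = (o−d)/(d−u)
r = (92.7 − 60.1)/(60.1 − 44.7) = 32.6/15.4 = 2.1169
CL = 100·r = 211.69 %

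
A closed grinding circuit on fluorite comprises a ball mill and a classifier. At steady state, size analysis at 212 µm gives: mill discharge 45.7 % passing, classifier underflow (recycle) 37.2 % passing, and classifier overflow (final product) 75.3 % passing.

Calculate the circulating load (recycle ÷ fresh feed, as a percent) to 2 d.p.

Two-product formula at 212 µm:
(1+r)d = ru + o → r = (o−d)/(d−u)
r = (75.3 − 45.7)/(45.7 − 37.2) = 29.6/8.5 = 3.4824
CL = 100·r = 348.24 %

CL = 348.24 %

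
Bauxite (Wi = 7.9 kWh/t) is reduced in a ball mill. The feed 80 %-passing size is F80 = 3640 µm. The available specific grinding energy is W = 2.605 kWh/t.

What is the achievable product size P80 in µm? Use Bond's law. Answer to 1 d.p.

P80 = 407.3 µm

W = 10 Wi (1/√P80 − 1/√F80)  [Bond]
P80^-0.5 = F80^-0.5 + W/(10 Wi)
  = 2.6050/(10·7.9) + 1/√3640 = 0.032975 + 0.016575 = 0.049550
P80 = (1/0.049550)² = 20.1818² = 407.31 µm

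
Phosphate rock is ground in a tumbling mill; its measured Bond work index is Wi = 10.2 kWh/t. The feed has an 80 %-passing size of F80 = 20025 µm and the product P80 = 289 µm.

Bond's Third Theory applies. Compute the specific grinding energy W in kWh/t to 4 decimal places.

W = 10 Wi / √P80 − 10 Wi / √F80
1/√289 = 0.058824;  1/√20025 = 0.007067
W = 10·10.2·(0.058824 − 0.007067) = 5.2792 kWh/t

W = 5.2792 kWh/t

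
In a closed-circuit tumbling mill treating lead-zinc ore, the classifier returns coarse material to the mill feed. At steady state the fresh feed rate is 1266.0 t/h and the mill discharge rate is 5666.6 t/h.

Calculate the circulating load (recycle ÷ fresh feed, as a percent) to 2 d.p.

CL = 347.60 %

Mill node: discharge = fresh + recycle.
R = M − F = 5666.6 − 1266.0 = 4400.6 t/h
CL = 100·R/F = 100·4400.6/1266.0 = 347.60 %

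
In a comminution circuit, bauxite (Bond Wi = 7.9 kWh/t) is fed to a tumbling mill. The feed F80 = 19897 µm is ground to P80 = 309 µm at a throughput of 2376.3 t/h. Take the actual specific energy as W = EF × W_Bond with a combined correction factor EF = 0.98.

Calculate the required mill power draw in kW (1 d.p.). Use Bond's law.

W_Bond = 10·Wi·(1/√P₈₀ − 1/√F₈₀)
W = 10·7.9·(1/√309 − 1/√19897) = 10·7.9·(0.049799) = 3.9341 kWh/t
With EF = 0.98: W = 3.9341·0.98 = 3.8554 kWh/t
Mill draw = 3.8554 × 2376.3 = 9161.6 kW

P = 9161.6 kW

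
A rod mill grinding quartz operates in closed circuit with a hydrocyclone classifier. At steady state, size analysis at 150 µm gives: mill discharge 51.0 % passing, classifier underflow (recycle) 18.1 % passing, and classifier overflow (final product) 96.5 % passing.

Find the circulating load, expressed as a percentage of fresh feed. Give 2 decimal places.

Two-product formula at 150 µm:
(1+r)d = ru + o → r = (o−d)/(d−u)
r = (96.5 − 51.0)/(51.0 − 18.1) = 45.5/32.9 = 1.3830
CL = 100·r = 138.30 %

CL = 138.30 %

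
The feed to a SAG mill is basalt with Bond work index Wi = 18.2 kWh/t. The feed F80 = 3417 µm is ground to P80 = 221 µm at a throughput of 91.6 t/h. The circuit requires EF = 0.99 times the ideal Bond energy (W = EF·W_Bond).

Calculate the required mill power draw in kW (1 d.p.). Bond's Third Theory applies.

W_Bond = 10·Wi·(1/√P₈₀ − 1/√F₈₀)
W = 10·18.2·(1/√221 − 1/√3417) = 10·18.2·(0.050160) = 9.1291 kWh/t
With EF = 0.99: W = 9.1291·0.99 = 9.0379 kWh/t
P = W·T = 9.0379·91.6 = 827.9 kW

P = 827.9 kW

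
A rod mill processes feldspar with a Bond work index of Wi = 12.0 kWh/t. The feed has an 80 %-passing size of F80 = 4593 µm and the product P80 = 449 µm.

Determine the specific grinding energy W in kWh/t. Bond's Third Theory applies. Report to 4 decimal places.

W = 10·Wi·(P80^(-½) − F80^(-½))
1/√449 = 0.047193;  1/√4593 = 0.014755
W = 10·12.0·(0.047193 − 0.014755) = 3.8925 kWh/t

W = 3.8925 kWh/t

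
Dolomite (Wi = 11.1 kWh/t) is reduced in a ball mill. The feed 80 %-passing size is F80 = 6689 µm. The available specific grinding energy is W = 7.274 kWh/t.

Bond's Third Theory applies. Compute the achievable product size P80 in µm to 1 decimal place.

P80 = 165.4 µm

W = 10 Wi (P80^-0.5 − F80^-0.5)
⇒ 1/√P80 = W/(10 Wi) + 1/√F80
  = 7.2740/(10·11.1) + 1/√6689 = 0.065532 + 0.012227 = 0.077759
P80 = (1/0.077759)² = 12.8603² = 165.39 µm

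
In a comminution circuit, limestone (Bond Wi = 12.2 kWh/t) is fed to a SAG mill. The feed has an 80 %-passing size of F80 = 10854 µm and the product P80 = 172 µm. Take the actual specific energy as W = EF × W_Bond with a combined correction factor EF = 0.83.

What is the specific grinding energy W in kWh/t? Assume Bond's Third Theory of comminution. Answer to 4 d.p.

W = 6.7491 kWh/t

W = 10·Wi·[P80^(−½) − F80^(−½)]
1/√172 = 0.076249;  1/√10854 = 0.009599
W = 10·12.2·(0.076249 − 0.009599) = 8.1314 kWh/t
W_actual = 0.83 × 8.1314 = 6.7491 kWh/t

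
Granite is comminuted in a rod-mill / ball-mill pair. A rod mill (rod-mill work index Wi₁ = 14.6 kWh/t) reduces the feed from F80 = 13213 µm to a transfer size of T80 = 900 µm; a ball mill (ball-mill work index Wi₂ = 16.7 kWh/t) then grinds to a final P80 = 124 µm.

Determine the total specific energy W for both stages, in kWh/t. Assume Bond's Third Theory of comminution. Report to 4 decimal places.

W = 10·Wi·[P80^(−½) − F80^(−½)]
Stage 1 (13213→900 µm, Wi₁=14.6): W₁ = 10·14.6·(0.033333 − 0.008700) = 3.5965 kWh/t
Stage 2 (900→124 µm, Wi₂=16.7): W₂ = 10·16.7·(0.089803 − 0.033333) = 9.4304 kWh/t
W = W₁ + W₂ = 3.5965 + 9.4304 = 13.0269 kWh/t

W = 13.0269 kWh/t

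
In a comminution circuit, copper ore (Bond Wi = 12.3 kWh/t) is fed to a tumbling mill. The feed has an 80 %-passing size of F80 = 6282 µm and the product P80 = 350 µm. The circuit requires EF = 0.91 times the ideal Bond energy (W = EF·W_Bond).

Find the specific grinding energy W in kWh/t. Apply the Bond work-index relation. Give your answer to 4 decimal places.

W_Bond = 10·Wi·(1/√P₈₀ − 1/√F₈₀)
1/√350 = 0.053452;  1/√6282 = 0.012617
W = 10·12.3·(0.053452 − 0.012617) = 5.0228 kWh/t
W_actual = 0.91 × 5.0228 = 4.5707 kWh/t

W = 4.5707 kWh/t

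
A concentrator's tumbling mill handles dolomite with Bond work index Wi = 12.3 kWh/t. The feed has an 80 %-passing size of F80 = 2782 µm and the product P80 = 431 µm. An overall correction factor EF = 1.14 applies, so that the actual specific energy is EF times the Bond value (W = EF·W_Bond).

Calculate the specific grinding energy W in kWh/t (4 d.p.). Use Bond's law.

W = 4.0957 kWh/t

W = 10·Wi·[P80^(−½) − F80^(−½)]
1/√431 = 0.048168;  1/√2782 = 0.018959
W = 10·12.3·(0.048168 − 0.018959) = 3.5927 kWh/t
With EF = 1.14: W = 3.5927·1.14 = 4.0957 kWh/t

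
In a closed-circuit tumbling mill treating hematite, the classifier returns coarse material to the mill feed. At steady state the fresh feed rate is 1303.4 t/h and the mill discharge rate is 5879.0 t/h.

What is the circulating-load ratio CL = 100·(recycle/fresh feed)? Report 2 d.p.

CL = 351.05 %

Discharge = new feed + return, hence
R = M − F = 5879.0 − 1303.4 = 4575.6 t/h
CL = 100·R/F = 100·4575.6/1303.4 = 351.05 %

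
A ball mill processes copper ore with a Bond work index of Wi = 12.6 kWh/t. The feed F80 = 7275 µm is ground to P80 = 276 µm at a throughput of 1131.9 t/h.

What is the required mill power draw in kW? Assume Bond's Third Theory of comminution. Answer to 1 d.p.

P = 6912.6 kW

W = 10·Wi·[P80^(−½) − F80^(−½)]
W = 10·12.6·(1/√276 − 1/√7275) = 10·12.6·(0.048469) = 6.1071 kWh/t
Mill draw = 6.1071 × 1131.9 = 6912.6 kW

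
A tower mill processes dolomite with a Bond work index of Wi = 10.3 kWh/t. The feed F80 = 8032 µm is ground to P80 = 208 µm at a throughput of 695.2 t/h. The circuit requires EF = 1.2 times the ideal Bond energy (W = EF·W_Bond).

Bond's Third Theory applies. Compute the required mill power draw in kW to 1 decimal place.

W = 10 Wi / √P80 − 10 Wi / √F80
W = 10·10.3·(1/√208 − 1/√8032) = 10·10.3·(0.058179) = 5.9925 kWh/t
With EF = 1.2: W = 5.9925·1.2 = 7.1910 kWh/t
P_mill = W·ṁ = 7.1910·695.2 = 4999.2 kW

P = 4999.2 kW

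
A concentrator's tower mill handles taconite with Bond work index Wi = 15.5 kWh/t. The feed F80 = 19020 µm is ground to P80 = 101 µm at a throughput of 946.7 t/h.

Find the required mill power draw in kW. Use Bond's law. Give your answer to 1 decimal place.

P = 13537.0 kW

W = 10·Wi·[P80^(−½) − F80^(−½)]
W = 10·15.5·(1/√101 − 1/√19020) = 10·15.5·(0.092253) = 14.2992 kWh/t
P = W·T = 14.2992·946.7 = 13537.0 kW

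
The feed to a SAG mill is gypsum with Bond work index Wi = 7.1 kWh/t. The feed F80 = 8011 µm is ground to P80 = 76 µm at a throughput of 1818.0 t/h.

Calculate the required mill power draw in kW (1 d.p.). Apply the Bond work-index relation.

W = 10·Wi·(P80^(-½) − F80^(-½))
W = 10·7.1·(1/√76 − 1/√8011) = 10·7.1·(0.103535) = 7.3510 kWh/t
Power = W × throughput = 7.3510 kWh/t × 1818.0 t/h = 13364.1 kW

P = 13364.1 kW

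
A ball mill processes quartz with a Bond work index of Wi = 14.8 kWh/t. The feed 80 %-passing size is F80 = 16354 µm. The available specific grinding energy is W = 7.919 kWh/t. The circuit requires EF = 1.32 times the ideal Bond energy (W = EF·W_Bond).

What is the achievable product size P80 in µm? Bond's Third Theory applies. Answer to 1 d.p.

P80 = 427.7 µm

W_Bond = 10·Wi·(1/√P₈₀ − 1/√F₈₀)
W_Bond = W / EF = 7.919 / 1.32 = 5.9992 kWh/t
⇒ 1/√P80 = W_Bond/(10 Wi) + 1/√F80
  = 5.9992/(10·14.8) + 1/√16354 = 0.040535 + 0.007820 = 0.048355
P80 = (1/0.048355)² = 20.6803² = 427.68 µm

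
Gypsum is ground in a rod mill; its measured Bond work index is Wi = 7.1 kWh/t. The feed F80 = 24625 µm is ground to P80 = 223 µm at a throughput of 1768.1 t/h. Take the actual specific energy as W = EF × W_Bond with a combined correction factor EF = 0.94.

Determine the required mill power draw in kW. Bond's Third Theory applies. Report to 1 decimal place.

P = 7150.1 kW

Bond: W = 10·Wi·(1/√P80 − 1/√F80)
W = 10·7.1·(1/√223 − 1/√24625) = 10·7.1·(0.060592) = 4.3021 kWh/t
W_actual = 0.94 × 4.3021 = 4.0439 kWh/t
P_mill = W·ṁ = 4.0439·1768.1 = 7150.1 kW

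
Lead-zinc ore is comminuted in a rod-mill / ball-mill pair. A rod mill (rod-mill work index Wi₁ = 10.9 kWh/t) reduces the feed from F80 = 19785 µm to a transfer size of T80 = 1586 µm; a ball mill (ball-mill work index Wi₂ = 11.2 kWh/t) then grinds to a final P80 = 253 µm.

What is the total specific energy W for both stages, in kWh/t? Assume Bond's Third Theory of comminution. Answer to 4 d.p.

W = 10·Wi·(P80^(-½) − F80^(-½))
Stage 1 (19785→1586 µm, Wi₁=10.9): W₁ = 10·10.9·(0.025110 − 0.007109) = 1.9621 kWh/t
Stage 2 (1586→253 µm, Wi₂=11.2): W₂ = 10·11.2·(0.062869 − 0.025110) = 4.2290 kWh/t
W = W₁ + W₂ = 1.9621 + 4.2290 = 6.1911 kWh/t

W = 6.1911 kWh/t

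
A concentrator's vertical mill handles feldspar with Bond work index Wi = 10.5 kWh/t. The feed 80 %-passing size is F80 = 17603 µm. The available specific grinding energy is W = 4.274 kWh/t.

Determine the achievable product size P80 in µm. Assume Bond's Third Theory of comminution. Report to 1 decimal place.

W = 10·Wi·(P80^(-½) − F80^(-½))
⇒ 1/√P80 = W/(10·Wi) + 1/√F80
  = 4.2740/(10·10.5) + 1/√17603 = 0.040705 + 0.007537 = 0.048242
P80 = (1/0.048242)² = 20.7289² = 429.69 µm

P80 = 429.7 µm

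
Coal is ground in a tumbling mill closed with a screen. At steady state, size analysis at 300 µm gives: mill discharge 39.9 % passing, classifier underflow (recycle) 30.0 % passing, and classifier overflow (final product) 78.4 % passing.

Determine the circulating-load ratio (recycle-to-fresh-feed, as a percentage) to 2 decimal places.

CL = 388.89 %

Two-product formula at 300 µm:
(1+r)d = ru + o → r = (o−d)/(d−u)
r = (78.4 − 39.9)/(39.9 − 30.0) = 38.5/9.9 = 3.8889
CL = 100·r = 388.89 %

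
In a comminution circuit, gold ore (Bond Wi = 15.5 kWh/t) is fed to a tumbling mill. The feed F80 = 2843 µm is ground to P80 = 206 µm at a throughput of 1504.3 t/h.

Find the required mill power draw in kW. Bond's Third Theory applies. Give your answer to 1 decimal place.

P = 11872.5 kW

Bond: W = 10·Wi·(1/√P80 − 1/√F80)
W = 10·15.5·(1/√206 − 1/√2843) = 10·15.5·(0.050919) = 7.8924 kWh/t
P_mill = W·ṁ = 7.8924·1504.3 = 11872.5 kW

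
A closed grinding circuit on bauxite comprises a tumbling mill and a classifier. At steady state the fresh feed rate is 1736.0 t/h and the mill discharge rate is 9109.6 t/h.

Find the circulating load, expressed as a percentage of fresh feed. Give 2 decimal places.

CL = 424.75 %

Mill node: discharge = fresh + recycle.
R = M − F = 9109.6 − 1736.0 = 7373.6 t/h
CL = 100·R/F = 100·7373.6/1736.0 = 424.75 %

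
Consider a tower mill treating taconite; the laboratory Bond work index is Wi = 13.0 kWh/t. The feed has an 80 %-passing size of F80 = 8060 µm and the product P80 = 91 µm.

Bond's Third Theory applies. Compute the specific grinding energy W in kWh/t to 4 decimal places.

W = 10 Wi (1/√P80 − 1/√F80)  [Bond]
1/√91 = 0.104828;  1/√8060 = 0.011139
W = 10·13.0·(0.104828 − 0.011139) = 12.1797 kWh/t

W = 12.1797 kWh/t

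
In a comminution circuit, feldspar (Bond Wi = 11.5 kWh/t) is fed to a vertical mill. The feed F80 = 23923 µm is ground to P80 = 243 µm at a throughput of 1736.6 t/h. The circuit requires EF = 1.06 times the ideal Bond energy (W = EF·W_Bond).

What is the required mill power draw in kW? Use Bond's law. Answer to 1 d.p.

W = 10·Wi·[P80^(−½) − F80^(−½)]
W = 10·11.5·(1/√243 − 1/√23923) = 10·11.5·(0.057685) = 6.6337 kWh/t
W_actual = 1.06 × 6.6337 = 7.0318 kWh/t
P_mill = W·ṁ = 7.0318·1736.6 = 12211.4 kW

P = 12211.4 kW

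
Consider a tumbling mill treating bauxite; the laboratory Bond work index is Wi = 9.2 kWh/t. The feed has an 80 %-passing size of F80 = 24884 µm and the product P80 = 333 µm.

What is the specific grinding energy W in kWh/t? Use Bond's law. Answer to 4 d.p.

W_Bond = 10·Wi·(1/√P₈₀ − 1/√F₈₀)
1/√333 = 0.054800;  1/√24884 = 0.006339
W = 10·9.2·(0.054800 − 0.006339) = 4.4584 kWh/t

W = 4.4584 kWh/t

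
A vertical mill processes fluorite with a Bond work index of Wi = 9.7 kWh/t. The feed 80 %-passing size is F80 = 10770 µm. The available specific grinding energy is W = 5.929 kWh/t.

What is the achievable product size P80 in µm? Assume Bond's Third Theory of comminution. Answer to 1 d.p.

P80 = 199.7 µm

W = 10·Wi·[P80^(−½) − F80^(−½)]
⇒ 1/√P80 = W/(10 Wi) + 1/√F80
  = 5.9290/(10·9.7) + 1/√10770 = 0.061124 + 0.009636 = 0.070760
P80 = (1/0.070760)² = 14.1324² = 199.72 µm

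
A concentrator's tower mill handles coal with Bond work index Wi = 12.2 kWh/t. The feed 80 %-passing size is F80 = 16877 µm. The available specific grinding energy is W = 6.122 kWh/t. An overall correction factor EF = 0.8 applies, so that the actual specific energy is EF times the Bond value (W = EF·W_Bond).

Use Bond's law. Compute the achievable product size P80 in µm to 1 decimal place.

P80 = 201.6 µm

W = 10 Wi (1/√P80 − 1/√F80)  [Bond]
W_Bond = W / EF = 6.122 / 0.8 = 7.6525 kWh/t
P80^(−½) = W_Bond/(10 Wi) + F80^(−½)
  = 7.6525/(10·12.2) + 1/√16877 = 0.062725 + 0.007698 = 0.070423
P80 = (1/0.070423)² = 14.1999² = 201.64 µm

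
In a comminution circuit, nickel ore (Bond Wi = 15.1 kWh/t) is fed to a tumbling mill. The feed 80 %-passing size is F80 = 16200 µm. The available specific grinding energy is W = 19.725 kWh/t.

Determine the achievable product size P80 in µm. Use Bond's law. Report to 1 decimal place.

Bond: W = 10·Wi·(1/√P80 − 1/√F80)
⇒ 1/√P80 = W/(10·Wi) + 1/√F80
  = 19.7250/(10·15.1) + 1/√16200 = 0.130629 + 0.007857 = 0.138486
P80 = (1/0.138486)² = 7.2210² = 52.14 µm

P80 = 52.1 µm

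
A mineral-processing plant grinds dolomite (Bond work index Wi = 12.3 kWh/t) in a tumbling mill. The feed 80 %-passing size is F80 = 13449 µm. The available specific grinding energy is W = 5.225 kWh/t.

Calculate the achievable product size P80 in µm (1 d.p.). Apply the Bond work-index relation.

W_Bond = 10·Wi·(1/√P₈₀ − 1/√F₈₀)
1/√P80 = 1/√F80 + W/(10·Wi)
  = 5.2250/(10·12.3) + 1/√13449 = 0.042480 + 0.008623 = 0.051103
P80 = (1/0.051103)² = 19.5685² = 382.93 µm

P80 = 382.9 µm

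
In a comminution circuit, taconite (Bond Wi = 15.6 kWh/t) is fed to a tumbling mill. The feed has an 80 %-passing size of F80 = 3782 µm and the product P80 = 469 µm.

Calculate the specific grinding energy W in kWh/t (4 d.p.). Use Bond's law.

W = 10 Wi / √P80 − 10 Wi / √F80
1/√469 = 0.046176;  1/√3782 = 0.016261
W = 10·15.6·(0.046176 − 0.016261) = 4.6667 kWh/t

W = 4.6667 kWh/t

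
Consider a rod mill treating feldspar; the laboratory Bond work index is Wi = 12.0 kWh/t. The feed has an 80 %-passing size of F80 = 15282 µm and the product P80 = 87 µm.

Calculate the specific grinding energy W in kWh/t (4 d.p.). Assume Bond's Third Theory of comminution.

W = 10 Wi (1/√P80 − 1/√F80)  [Bond]
1/√87 = 0.107211;  1/√15282 = 0.008089
W = 10·12.0·(0.107211 − 0.008089) = 11.8946 kWh/t

W = 11.8946 kWh/t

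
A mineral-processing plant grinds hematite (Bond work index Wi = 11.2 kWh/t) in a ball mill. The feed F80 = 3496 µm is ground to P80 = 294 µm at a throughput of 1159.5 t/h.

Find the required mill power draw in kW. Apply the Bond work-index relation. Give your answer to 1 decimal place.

W = 10·Wi·[P80^(−½) − F80^(−½)]
W = 10·11.2·(1/√294 − 1/√3496) = 10·11.2·(0.041408) = 4.6377 kWh/t
P = W·T = 4.6377·1159.5 = 5377.5 kW

P = 5377.5 kW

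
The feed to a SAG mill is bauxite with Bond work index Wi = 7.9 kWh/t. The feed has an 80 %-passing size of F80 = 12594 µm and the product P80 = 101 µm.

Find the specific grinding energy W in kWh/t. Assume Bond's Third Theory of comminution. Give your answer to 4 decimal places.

W_Bond = 10·Wi·(1/√P₈₀ − 1/√F₈₀)
1/√101 = 0.099504;  1/√12594 = 0.008911
W = 10·7.9·(0.099504 − 0.008911) = 7.1568 kWh/t

W = 7.1568 kWh/t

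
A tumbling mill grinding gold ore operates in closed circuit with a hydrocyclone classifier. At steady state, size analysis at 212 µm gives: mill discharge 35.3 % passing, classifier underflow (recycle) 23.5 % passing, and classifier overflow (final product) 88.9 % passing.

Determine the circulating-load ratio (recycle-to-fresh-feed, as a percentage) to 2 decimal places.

CL = 454.24 %

Let r = R/F. Size balance at 212 µm:
(1+r)d = ru + o → r = (o−d)/(d−u)
r = (88.9 − 35.3)/(35.3 − 23.5) = 53.6/11.8 = 4.5424
CL = 100·r = 454.24 %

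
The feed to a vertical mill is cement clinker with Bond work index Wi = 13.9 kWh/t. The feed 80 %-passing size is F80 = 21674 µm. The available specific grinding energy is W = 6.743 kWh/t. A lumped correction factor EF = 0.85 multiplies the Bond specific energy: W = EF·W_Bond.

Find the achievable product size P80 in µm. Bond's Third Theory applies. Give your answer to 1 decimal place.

P80 = 245.2 µm

W = 10 Wi / √P80 − 10 Wi / √F80
W_Bond = W / EF = 6.743 / 0.85 = 7.9329 kWh/t
⇒ 1/√P80 = W_Bond/(10 Wi) + 1/√F80
  = 7.9329/(10·13.9) + 1/√21674 = 0.057072 + 0.006793 = 0.063864
P80 = (1/0.063864)² = 15.6583² = 245.18 µm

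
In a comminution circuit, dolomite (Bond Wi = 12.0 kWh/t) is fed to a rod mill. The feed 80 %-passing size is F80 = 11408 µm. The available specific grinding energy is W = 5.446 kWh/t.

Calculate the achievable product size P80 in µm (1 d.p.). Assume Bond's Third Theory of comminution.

W = 10 Wi / √P80 − 10 Wi / √F80
1/√P80 = 1/√F80 + W/(10·Wi)
  = 5.4460/(10·12.0) + 1/√11408 = 0.045383 + 0.009363 = 0.054746
P80 = (1/0.054746)² = 18.2662² = 333.65 µm

P80 = 333.7 µm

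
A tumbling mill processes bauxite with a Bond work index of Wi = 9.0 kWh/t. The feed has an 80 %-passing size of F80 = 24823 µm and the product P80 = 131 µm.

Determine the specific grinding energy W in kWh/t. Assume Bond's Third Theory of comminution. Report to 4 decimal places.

W = 10·Wi·[P80^(−½) − F80^(−½)]
1/√131 = 0.087370;  1/√24823 = 0.006347
W = 10·9.0·(0.087370 − 0.006347) = 7.2921 kWh/t

W = 7.2921 kWh/t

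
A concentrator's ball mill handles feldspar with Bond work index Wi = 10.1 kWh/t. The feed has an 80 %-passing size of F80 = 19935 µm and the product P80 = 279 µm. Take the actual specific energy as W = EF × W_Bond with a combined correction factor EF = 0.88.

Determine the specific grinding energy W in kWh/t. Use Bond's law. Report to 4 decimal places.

W = 4.6916 kWh/t

W = 10 Wi (P80^-0.5 − F80^-0.5)
1/√279 = 0.059868;  1/√19935 = 0.007083
W = 10·10.1·(0.059868 − 0.007083) = 5.3314 kWh/t
Apply correction: 5.3314 × 0.88 = 4.6916 kWh/t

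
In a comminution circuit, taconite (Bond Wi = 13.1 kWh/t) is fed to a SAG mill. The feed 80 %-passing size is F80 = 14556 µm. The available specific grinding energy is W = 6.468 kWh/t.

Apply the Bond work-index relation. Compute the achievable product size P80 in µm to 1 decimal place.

W = 10·Wi·[P80^(−½) − F80^(−½)]
1/√P80 = 1/√F80 + W/(10·Wi)
  = 6.4680/(10·13.1) + 1/√14556 = 0.049374 + 0.008289 = 0.057663
P80 = (1/0.057663)² = 17.3423² = 300.75 µm

P80 = 300.8 µm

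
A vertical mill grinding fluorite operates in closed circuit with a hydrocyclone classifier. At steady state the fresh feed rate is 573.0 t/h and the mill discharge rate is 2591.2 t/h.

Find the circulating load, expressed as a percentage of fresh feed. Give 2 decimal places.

CL = 352.22 %

Mill node: discharge = fresh + recycle.
R = M − F = 2591.2 − 573.0 = 2018.2 t/h
CL = 100·R/F = 100·2018.2/573.0 = 352.22 %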